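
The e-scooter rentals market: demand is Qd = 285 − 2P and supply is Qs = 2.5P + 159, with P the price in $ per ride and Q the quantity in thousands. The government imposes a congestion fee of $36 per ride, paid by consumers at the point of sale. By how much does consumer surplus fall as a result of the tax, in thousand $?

Before the tax: set 285 − 2P = 2.5P + 159 → P* = $28, Q* = 229.
With the tax collected from consumers, demand (in seller-price terms) shifts: Qd = 285 − 2(P + 36).
New equilibrium: consumers pay $48, producers receive $12, Q = 189. (Wedge: Pb − Ps = 36.)
ΔCS is the trapezoid between Q = 189 and Q = 229 of height $20: ½ · (229 + 189) · 20 = $4180.

Consumer surplus falls by $4180 thousand.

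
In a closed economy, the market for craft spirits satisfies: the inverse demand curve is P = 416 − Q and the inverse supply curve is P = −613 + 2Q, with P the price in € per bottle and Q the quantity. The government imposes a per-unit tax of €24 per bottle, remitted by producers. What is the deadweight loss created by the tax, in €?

Inverting to Q(P) form: Qd = 416 − P; Qs = 0.5P + 306.5.
Without the tax, 416 − P = 0.5P + 306.5 gives 1.5P = 109.5, so P* = €73 and Q* = 343.
With the tax collected from producers, supply shifts: Qs = 0.5(P − 24) + 306.5.
Solving gives Q = 335 with consumers paying €81 and producers receiving €57 (the €24 wedge).
Quantity falls by |ΔQ| = |343 − 335| = 8.
DWL = ½ · t · |ΔQ| = ½ · 24 · 8 = €96.

Deadweight loss = €96.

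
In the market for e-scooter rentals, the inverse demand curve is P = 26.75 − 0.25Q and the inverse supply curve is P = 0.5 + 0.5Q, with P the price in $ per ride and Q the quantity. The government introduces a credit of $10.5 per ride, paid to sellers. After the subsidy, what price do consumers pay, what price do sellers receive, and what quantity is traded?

Rewrite in direct form: Qd = 107 − 4P and Qs = 2P − 1.
Before the subsidy: set 107 − 4P = 2P − 1 → P* = $18, Q* = 35.
With a per-unit subsidy paid to sellers, each receives P + 10.5 per unit sold, so supply becomes Qs = 2(P + 10.5) − 1.
New equilibrium: consumers pay $14.5, sellers receive $25, Q = 49. (Wedge: Pb − Ps = −10.5.)

Consumers pay $14.5; sellers receive $25; quantity = 49.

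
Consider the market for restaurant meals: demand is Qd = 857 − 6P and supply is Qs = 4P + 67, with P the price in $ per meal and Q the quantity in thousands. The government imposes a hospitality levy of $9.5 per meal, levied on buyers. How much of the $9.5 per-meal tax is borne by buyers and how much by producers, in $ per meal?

Buyers bear $3.8 per meal; producers bear $5.7 per meal.

Without the tax, 857 − 6P = 4P + 67 gives 10P = 790, so P* = $79 and Q* = 383.
With the tax collected from buyers, demand (in seller-price terms) shifts: Qd = 857 − 6(P + 9.5).
Solving gives Q = 360.2 with buyers paying $82.8 and producers receiving $73.3 (the $9.5 wedge).
Burden on buyers: $3.8; on producers: $5.7. (They sum to $9.5.)
The less price-elastic side of the market bears the larger share of a per-unit tax.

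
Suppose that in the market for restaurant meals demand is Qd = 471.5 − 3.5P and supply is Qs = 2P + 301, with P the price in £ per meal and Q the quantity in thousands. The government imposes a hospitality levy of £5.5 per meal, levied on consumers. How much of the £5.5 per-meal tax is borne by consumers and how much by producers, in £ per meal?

Without the tax, 471.5 − 3.5P = 2P + 301 gives 5.5P = 170.5, so P* = £31 and Q* = 363.
With the tax collected from consumers, demand (in seller-price terms) shifts: Qd = 471.5 − 3.5(P + 5.5).
Solving gives Q = 356 with consumers paying £33 and producers receiving £27.5 (the £5.5 wedge).
Burden on consumers: £2; on producers: £3.5. (They sum to £5.5.)

Consumers bear £2 per meal; producers bear £3.5 per meal.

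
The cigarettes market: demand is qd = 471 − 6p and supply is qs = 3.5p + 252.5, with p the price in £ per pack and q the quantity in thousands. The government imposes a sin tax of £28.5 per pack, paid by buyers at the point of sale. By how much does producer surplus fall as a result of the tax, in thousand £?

Producer surplus falls by £5427 thousand.

Before the tax: set 471 − 6p = 3.5p + 252.5 → p* = £23, q* = 333.
With the tax collected from buyers, demand (in seller-price terms) shifts: qd = 471 − 6(p + 28.5).
Solving gives q = 270 with buyers paying £33.5 and suppliers receiving £5 (the £28.5 wedge).
ΔPS is the trapezoid between Q = 270 and Q = 333 of height £18: ½ · (333 + 270) · 18 = £5427.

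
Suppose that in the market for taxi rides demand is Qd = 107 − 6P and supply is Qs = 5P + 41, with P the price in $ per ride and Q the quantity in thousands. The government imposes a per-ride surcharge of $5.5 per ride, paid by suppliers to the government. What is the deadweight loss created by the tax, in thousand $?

Without the tax, 107 − 6P = 5P + 41 gives 11P = 66, so P* = $6 and Q* = 71.
With the tax collected from suppliers, supply shifts: Qs = 5(P − 5.5) + 41.
New equilibrium: buyers pay $8.5, suppliers receive $3, Q = 56. (Wedge: Pb − Ps = 5.5.)
Quantity falls by |ΔQ| = |71 − 56| = 15.
DWL = ½ · t · |ΔQ| = ½ · 5.5 · 15 = $41.25.

Deadweight loss = $41.25 thousand.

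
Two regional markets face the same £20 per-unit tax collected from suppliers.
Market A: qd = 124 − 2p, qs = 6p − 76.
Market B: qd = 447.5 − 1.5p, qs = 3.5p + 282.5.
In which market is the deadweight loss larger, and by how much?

Market A: pre-tax p* = £25, q* = 74; post-tax q = 44; deadweight loss = £300.
Market B: pre-tax p* = £33, q* = 398; post-tax q = 377; deadweight loss = £210.
Difference: £300 vs £210 → market A is larger by £90.

Market A, by £90.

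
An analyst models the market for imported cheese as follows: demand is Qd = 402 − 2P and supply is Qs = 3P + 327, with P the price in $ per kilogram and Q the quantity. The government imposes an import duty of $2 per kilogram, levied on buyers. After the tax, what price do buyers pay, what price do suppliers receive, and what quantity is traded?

Buyers pay $16.2; suppliers receive $14.2; quantity = 369.6.

Without the tax, 402 − 2P = 3P + 327 gives 5P = 75, so P* = $15 and Q* = 372.
With the tax collected from buyers, demand (in seller-price terms) shifts: Qd = 402 − 2(P + 2).
New equilibrium: buyers pay $16.2, suppliers receive $14.2, Q = 369.6. (Wedge: Pb − Ps = 2.)
The less price-elastic side of the market bears the larger share of a per-unit tax.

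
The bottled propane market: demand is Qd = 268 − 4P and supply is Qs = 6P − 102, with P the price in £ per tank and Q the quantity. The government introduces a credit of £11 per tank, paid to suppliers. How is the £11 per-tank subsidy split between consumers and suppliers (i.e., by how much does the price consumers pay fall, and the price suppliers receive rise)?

Consumers gain £6.6 per tank; suppliers gain £4.4 per tank.

Before the subsidy: set 268 − 4P = 6P − 102 → P* = £37, Q* = 120.
With a per-unit subsidy paid to suppliers, each receives P + 11 per unit sold, so supply becomes Qs = 6(P + 11) − 102.
Solving gives Q = 146.4 with consumers paying £30.4 and suppliers receiving £41.4 (the £11 wedge).
Gain to consumers: £6.6; to suppliers: £4.4. (They sum to £11.)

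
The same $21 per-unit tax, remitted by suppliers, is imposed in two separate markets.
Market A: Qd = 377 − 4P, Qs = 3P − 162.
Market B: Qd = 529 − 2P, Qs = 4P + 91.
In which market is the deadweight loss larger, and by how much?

Market A: pre-tax P* = $77, Q* = 69; post-tax Q = 33; deadweight loss = $378.
Market B: pre-tax P* = $73, Q* = 383; post-tax Q = 355; deadweight loss = $294.
Difference: $378 vs $294 → market A is larger by $84.

Market A, by $84.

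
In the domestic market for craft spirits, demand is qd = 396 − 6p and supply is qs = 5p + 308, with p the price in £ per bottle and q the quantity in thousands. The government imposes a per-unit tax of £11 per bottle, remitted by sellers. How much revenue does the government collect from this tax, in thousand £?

Before the tax: set 396 − 6p = 5p + 308 → p* = £8, q* = 348.
With the tax collected from sellers, supply shifts: qs = 5(p − 11) + 308.
Solving gives q = 318 with buyers paying £13 and sellers receiving £2 (the £11 wedge).
Revenue = t · Q = 11 · 318 = £3498.

Tax revenue = £3498 thousand.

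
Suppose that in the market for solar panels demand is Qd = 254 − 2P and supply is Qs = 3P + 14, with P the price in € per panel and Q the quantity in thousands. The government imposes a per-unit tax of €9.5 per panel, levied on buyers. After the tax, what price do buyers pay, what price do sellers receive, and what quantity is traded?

Buyers pay €53.7; sellers receive €44.2; quantity = 146.6.

Before the tax: set 254 − 2P = 3P + 14 → P* = €48, Q* = 158.
With the tax collected from buyers, demand (in seller-price terms) shifts: Qd = 254 − 2(P + 9.5).
Solving gives Q = 146.6 with buyers paying €53.7 and sellers receiving €44.2 (the €9.5 wedge).
The less price-elastic side of the market bears the larger share of a per-unit tax.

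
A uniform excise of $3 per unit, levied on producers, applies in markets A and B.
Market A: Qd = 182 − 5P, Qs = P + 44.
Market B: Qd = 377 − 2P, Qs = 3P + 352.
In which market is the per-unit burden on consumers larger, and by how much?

Market A: pre-tax P* = $23, Q* = 67; post-tax Q = 64.5; per-unit burden on consumers = $0.5.
Market B: pre-tax P* = $5, Q* = 367; post-tax Q = 363.4; per-unit burden on consumers = $1.8.
Difference: $0.5 vs $1.8 → market B is larger by $1.3.

Market B, by $1.3.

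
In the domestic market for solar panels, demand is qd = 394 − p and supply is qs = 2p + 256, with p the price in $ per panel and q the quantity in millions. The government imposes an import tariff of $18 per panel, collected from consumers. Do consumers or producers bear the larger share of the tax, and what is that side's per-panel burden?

Consumers bear the larger share: $12 per panel.

Without the tax, 394 − p = 2p + 256 gives 3p = 138, so p* = $46 and q* = 348.
With the tax collected from consumers, demand (in seller-price terms) shifts: qd = 394 − (p + 18).
New equilibrium: consumers pay $58, producers receive $40, q = 336. (Wedge: pb − ps = 18.)
Per-panel burden: consumers $12, producers $6.
Consumers take the larger share because demand is less price-elastic here (demand slope 1 vs supply slope 2).
The less price-elastic side of the market bears the larger share of a per-unit tax.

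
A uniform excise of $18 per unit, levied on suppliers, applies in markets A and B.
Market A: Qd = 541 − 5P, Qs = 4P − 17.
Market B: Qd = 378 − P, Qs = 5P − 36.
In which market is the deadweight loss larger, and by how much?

Market A, by $225.

Market A: pre-tax P* = $62, Q* = 231; post-tax Q = 191; deadweight loss = $360.
Market B: pre-tax P* = $69, Q* = 309; post-tax Q = 294; deadweight loss = $135.
Difference: $360 vs $135 → market A is larger by $225.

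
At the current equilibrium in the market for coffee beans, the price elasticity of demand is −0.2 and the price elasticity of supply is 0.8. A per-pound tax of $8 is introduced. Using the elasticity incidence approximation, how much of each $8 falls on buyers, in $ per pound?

Buyers bear ≈ $6.4 per pound.

Incidence ratio: buyers' share ≈ εs / (εs + |εd|) = 0.8 / (0.8 + 0.2) = 0.8.
So buyers bear ≈ 0.8 × $8 = $6.4; producers bear $1.6.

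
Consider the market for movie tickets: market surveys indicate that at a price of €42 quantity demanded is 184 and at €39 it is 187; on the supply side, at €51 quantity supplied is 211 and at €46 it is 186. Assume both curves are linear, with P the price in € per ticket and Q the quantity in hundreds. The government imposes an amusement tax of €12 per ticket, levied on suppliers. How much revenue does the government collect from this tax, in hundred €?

Demand slope: (187 − 184)/(39 − 42) = -1, so Qd = 226 − P.
Supply slope: (186 − 211)/(46 − 51) = 5, so Qs = 5P − 44.
Before the tax: set 226 − P = 5P − 44 → P* = €45, Q* = 181.
With the tax collected from suppliers, supply shifts: Qs = 5(P − 12) − 44.
New equilibrium: consumers pay €55, suppliers receive €43, Q = 171. (Wedge: Pb − Ps = 12.)
Revenue = t · Q = 12 · 171 = €2052.

Tax revenue = €2052 hundred.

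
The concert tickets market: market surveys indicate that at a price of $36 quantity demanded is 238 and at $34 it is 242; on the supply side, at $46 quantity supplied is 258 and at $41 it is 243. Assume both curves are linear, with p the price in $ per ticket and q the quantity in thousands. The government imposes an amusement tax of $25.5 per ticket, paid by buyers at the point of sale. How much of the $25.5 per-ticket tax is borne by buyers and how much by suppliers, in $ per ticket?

Buyers bear $15.3 per ticket; suppliers bear $10.2 per ticket.

Demand slope: (242 − 238)/(34 − 36) = -2, so qd = 310 − 2p.
Supply slope: (243 − 258)/(41 − 46) = 3, so qs = 3p + 120.
Before the tax: set 310 − 2p = 3p + 120 → p* = $38, q* = 234.
With the tax collected from buyers, demand (in seller-price terms) shifts: qd = 310 − 2(p + 25.5).
Solving gives q = 203.4 with buyers paying $53.3 and suppliers receiving $27.8 (the $25.5 wedge).
Burden on buyers: $15.3; on suppliers: $10.2. (They sum to $25.5.)
The less price-elastic side of the market bears the larger share of a per-unit tax.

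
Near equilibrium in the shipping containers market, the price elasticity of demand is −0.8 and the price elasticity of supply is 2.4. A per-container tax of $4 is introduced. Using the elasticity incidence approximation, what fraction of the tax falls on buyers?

Buyers' share ≈ 0.75.

Incidence ratio: buyers' share ≈ εs / (εs + |εd|) = 2.4 / (2.4 + 0.8) = 0.75.
Supply is the more elastic side, so buyers bear the larger share.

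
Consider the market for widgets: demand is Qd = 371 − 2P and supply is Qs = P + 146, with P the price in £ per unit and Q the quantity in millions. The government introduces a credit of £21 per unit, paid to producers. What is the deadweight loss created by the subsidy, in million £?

Without the subsidy, 371 − 2P = P + 146 gives 3P = 225, so P* = £75 and Q* = 221.
With a per-unit subsidy paid to producers, each receives P + 21 per unit sold, so supply becomes Qs = (P + 21) + 146.
Solving gives Q = 235 with consumers paying £68 and producers receiving £89 (the £21 wedge).
Quantity rises by |ΔQ| = |221 − 235| = 14.
DWL = ½ · t · |ΔQ| = ½ · 21 · 14 = £147.

Deadweight loss = £147 million.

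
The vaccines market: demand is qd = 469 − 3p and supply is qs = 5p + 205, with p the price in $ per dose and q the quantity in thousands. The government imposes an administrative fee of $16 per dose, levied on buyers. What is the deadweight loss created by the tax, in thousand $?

Without the tax, 469 − 3p = 5p + 205 gives 8p = 264, so p* = $33 and q* = 370.
With the tax collected from buyers, demand (in seller-price terms) shifts: qd = 469 − 3(p + 16).
New equilibrium: buyers pay $43, sellers receive $27, q = 340. (Wedge: pb − ps = 16.)
Quantity falls by |ΔQ| = |370 − 340| = 30.
DWL = ½ · t · |ΔQ| = ½ · 16 · 30 = $240.

Deadweight loss = $240 thousand.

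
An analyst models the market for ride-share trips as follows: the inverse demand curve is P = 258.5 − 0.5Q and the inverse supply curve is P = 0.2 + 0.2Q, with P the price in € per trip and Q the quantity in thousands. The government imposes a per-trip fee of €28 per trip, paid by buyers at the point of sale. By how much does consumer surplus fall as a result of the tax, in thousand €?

Consumer surplus falls by €6980 thousand.

Rewrite in direct form: Qd = 517 − 2P and Qs = 5P − 1.
Before the tax: set 517 − 2P = 5P − 1 → P* = €74, Q* = 369.
With the tax collected from buyers, demand (in seller-price terms) shifts: Qd = 517 − 2(P + 28).
Solving gives Q = 329 with buyers paying €94 and suppliers receiving €66 (the €28 wedge).
ΔCS is the trapezoid between Q = 329 and Q = 369 of height €20: ½ · (369 + 329) · 20 = €6980.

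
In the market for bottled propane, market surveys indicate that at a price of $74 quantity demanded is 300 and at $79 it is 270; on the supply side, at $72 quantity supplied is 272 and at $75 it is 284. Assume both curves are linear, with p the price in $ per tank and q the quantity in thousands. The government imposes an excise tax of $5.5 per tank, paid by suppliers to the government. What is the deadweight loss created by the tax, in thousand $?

Demand slope: (270 − 300)/(79 − 74) = -6, so qd = 744 − 6p.
Supply slope: (284 − 272)/(75 − 72) = 4, so qs = 4p − 16.
Before the tax: set 744 − 6p = 4p − 16 → p* = $76, q* = 288.
With the tax collected from suppliers, supply shifts: qs = 4(p − 5.5) − 16.
New equilibrium: buyers pay $78.2, suppliers receive $72.7, q = 274.8. (Wedge: pb − ps = 5.5.)
Quantity falls by |ΔQ| = |288 − 274.8| = 13.2.
DWL = ½ · t · |ΔQ| = ½ · 5.5 · 13.2 = $36.3.

Deadweight loss = $36.3 thousand.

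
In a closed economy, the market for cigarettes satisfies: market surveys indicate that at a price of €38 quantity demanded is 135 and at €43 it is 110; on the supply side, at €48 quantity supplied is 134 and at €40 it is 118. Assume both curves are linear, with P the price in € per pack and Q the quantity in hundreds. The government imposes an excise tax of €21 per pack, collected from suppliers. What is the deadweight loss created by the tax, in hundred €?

Demand slope: (110 − 135)/(43 − 38) = -5, so Qd = 325 − 5P.
Supply slope: (118 − 134)/(40 − 48) = 2, so Qs = 2P + 38.
Without the tax, 325 − 5P = 2P + 38 gives 7P = 287, so P* = €41 and Q* = 120.
With the tax collected from suppliers, supply shifts: Qs = 2(P − 21) + 38.
Solving gives Q = 90 with buyers paying €47 and suppliers receiving €26 (the €21 wedge).
Quantity falls by |ΔQ| = |120 − 90| = 30.
DWL = ½ · t · |ΔQ| = ½ · 21 · 30 = €315.

Deadweight loss = €315 hundred.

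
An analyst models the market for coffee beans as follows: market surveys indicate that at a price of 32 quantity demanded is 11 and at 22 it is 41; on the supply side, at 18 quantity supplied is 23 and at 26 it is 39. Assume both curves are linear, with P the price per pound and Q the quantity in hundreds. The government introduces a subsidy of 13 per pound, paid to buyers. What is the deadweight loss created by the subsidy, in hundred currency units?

Demand slope: (41 − 11)/(22 − 32) = -3, so Qd = 107 − 3P.
Supply slope: (39 − 23)/(26 − 18) = 2, so Qs = 2P − 13.
Before the subsidy: set 107 − 3P = 2P − 13 → P* = 24, Q* = 35.
With a per-unit subsidy paid to buyers, each effectively pays P − 13, so demand becomes Qd = 107 − 3(P − 13).
New equilibrium: buyers pay 18.8, producers receive 31.8, Q = 50.6. (Wedge: Pb − Ps = −13.)
Quantity rises by |ΔQ| = |35 − 50.6| = 15.6.
DWL = ½ · t · |ΔQ| = ½ · 13 · 15.6 = 101.4.

Deadweight loss = 101.4 hundred.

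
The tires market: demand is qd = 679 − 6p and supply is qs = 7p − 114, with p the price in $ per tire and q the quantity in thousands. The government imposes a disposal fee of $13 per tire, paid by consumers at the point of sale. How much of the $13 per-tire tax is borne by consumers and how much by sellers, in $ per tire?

Consumers bear $7 per tire; sellers bear $6 per tire.

Before the tax: set 679 − 6p = 7p − 114 → p* = $61, q* = 313.
With the tax collected from consumers, demand (in seller-price terms) shifts: qd = 679 − 6(p + 13).
New equilibrium: consumers pay $68, sellers receive $55, q = 271. (Wedge: pb − ps = 13.)
Burden on consumers: $7; on sellers: $6. (They sum to $13.)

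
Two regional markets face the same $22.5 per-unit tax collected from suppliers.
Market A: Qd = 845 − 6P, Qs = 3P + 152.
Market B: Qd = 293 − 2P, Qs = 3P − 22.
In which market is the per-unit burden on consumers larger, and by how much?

Market A: pre-tax P* = $77, Q* = 383; post-tax Q = 338; per-unit burden on consumers = $7.5.
Market B: pre-tax P* = $63, Q* = 167; post-tax Q = 140; per-unit burden on consumers = $13.5.
Difference: $7.5 vs $13.5 → market B is larger by $6.

Market B, by $6.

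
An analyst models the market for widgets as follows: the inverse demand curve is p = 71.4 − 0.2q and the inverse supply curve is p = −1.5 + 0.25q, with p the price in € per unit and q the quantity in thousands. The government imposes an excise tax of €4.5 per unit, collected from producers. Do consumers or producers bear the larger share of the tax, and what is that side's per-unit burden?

Producers bear the larger share: €2.5 per unit.

Rewrite in direct form: qd = 357 − 5p and qs = 4p + 6.
Without the tax, 357 − 5p = 4p + 6 gives 9p = 351, so p* = €39 and q* = 162.
With the tax collected from producers, supply shifts: qs = 4(p − 4.5) + 6.
New equilibrium: consumers pay €41, producers receive €36.5, q = 152. (Wedge: pb − ps = 4.5.)
Per-unit burden: consumers €2, producers €2.5.
Producers take the larger share because supply is less price-elastic here (demand slope 5 vs supply slope 4).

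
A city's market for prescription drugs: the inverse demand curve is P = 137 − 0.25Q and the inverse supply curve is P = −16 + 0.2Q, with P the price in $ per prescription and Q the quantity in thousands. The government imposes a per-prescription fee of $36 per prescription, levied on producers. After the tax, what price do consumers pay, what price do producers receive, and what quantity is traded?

Rewrite in direct form: Qd = 548 − 4P and Qs = 5P + 80.
Without the tax, 548 − 4P = 5P + 80 gives 9P = 468, so P* = $52 and Q* = 340.
With the tax collected from producers, supply shifts: Qs = 5(P − 36) + 80.
Solving gives Q = 260 with consumers paying $72 and producers receiving $36 (the $36 wedge).

Consumers pay $72; producers receive $36; quantity = 260.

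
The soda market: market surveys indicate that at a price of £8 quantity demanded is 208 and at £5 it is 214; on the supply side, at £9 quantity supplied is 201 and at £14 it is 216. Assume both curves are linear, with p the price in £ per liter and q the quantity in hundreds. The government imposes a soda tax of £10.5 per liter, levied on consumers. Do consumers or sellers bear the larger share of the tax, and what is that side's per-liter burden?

Demand slope: (214 − 208)/(5 − 8) = -2, so qd = 224 − 2p.
Supply slope: (216 − 201)/(14 − 9) = 3, so qs = 3p + 174.
Without the tax, 224 − 2p = 3p + 174 gives 5p = 50, so p* = £10 and q* = 204.
With the tax collected from consumers, demand (in seller-price terms) shifts: qd = 224 − 2(p + 10.5).
New equilibrium: consumers pay £16.3, sellers receive £5.8, q = 191.4. (Wedge: pb − ps = 10.5.)
Per-liter burden: consumers £6.3, sellers £4.2.
Consumers take the larger share because demand is less price-elastic here (demand slope 2 vs supply slope 3).
The less price-elastic side of the market bears the larger share of a per-unit tax.

Consumers bear the larger share: £6.3 per liter.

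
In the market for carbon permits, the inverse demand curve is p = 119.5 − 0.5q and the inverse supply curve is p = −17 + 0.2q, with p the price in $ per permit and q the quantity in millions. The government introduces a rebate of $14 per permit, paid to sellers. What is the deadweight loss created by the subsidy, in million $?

Deadweight loss = $140 million.

Inverting to q(p) form: qd = 239 − 2p; qs = 5p + 85.
Before the subsidy: set 239 − 2p = 5p + 85 → p* = $22, q* = 195.
With a per-unit subsidy paid to sellers, each receives p + 14 per unit sold, so supply becomes qs = 5(p + 14) + 85.
Solving gives q = 215 with buyers paying $12 and sellers receiving $26 (the $14 wedge).
Quantity rises by |ΔQ| = |195 − 215| = 20.
DWL = ½ · t · |ΔQ| = ½ · 14 · 20 = $140.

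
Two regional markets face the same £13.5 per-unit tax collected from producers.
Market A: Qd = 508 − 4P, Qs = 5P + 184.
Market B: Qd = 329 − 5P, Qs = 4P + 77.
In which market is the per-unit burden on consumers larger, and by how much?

Market A, by £1.5.

Market A: pre-tax P* = £36, Q* = 364; post-tax Q = 334; per-unit burden on consumers = £7.5.
Market B: pre-tax P* = £28, Q* = 189; post-tax Q = 159; per-unit burden on consumers = £6.
Difference: £7.5 vs £6 → market A is larger by £1.5.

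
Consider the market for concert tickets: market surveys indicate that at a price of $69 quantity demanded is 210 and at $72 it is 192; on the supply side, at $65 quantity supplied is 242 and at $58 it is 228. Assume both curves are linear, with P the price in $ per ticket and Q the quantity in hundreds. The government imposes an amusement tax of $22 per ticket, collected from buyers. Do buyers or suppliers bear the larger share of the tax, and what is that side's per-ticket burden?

Suppliers bear the larger share: $16.5 per ticket.

Demand slope: (192 − 210)/(72 − 69) = -6, so Qd = 624 − 6P.
Supply slope: (228 − 242)/(58 − 65) = 2, so Qs = 2P + 112.
Without the tax, 624 − 6P = 2P + 112 gives 8P = 512, so P* = $64 and Q* = 240.
With the tax collected from buyers, demand (in seller-price terms) shifts: Qd = 624 − 6(P + 22).
New equilibrium: buyers pay $69.5, suppliers receive $47.5, Q = 207. (Wedge: Pb − Ps = 22.)
Per-ticket burden: buyers $5.5, suppliers $16.5.
Suppliers take the larger share because supply is less price-elastic here (demand slope 6 vs supply slope 2).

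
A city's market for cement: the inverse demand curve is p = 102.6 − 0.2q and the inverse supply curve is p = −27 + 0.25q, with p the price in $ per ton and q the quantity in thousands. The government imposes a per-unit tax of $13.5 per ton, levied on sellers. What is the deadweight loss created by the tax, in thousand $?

Deadweight loss = $202.5 thousand.

Inverting to q(p) form: qd = 513 − 5p; qs = 4p + 108.
Before the tax: set 513 − 5p = 4p + 108 → p* = $45, q* = 288.
With the tax collected from sellers, supply shifts: qs = 4(p − 13.5) + 108.
New equilibrium: consumers pay $51, sellers receive $37.5, q = 258. (Wedge: pb − ps = 13.5.)
Quantity falls by |ΔQ| = |288 − 258| = 30.
DWL = ½ · t · |ΔQ| = ½ · 13.5 · 30 = $202.5.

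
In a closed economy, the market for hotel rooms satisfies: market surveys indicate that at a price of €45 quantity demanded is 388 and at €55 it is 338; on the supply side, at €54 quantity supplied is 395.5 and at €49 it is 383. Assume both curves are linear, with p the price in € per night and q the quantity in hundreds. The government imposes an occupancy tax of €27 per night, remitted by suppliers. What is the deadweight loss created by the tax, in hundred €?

Demand slope: (338 − 388)/(55 − 45) = -5, so qd = 613 − 5p.
Supply slope: (383 − 395.5)/(49 − 54) = 2.5, so qs = 2.5p + 260.5.
Before the tax: set 613 − 5p = 2.5p + 260.5 → p* = €47, q* = 378.
With the tax collected from suppliers, supply shifts: qs = 2.5(p − 27) + 260.5.
Solving gives q = 333 with consumers paying €56 and suppliers receiving €29 (the €27 wedge).
Quantity falls by |ΔQ| = |378 − 333| = 45.
DWL = ½ · t · |ΔQ| = ½ · 27 · 45 = €607.5.

Deadweight loss = €607.5 hundred.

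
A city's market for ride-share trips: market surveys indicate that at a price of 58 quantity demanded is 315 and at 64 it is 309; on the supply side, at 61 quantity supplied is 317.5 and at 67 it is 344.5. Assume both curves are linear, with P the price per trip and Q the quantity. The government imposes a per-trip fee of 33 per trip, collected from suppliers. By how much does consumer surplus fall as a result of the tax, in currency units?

Demand slope: (309 − 315)/(64 − 58) = -1, so Qd = 373 − P.
Supply slope: (344.5 − 317.5)/(67 − 61) = 4.5, so Qs = 4.5P + 43.
Without the tax, 373 − P = 4.5P + 43 gives 5.5P = 330, so P* = 60 and Q* = 313.
With the tax collected from suppliers, supply shifts: Qs = 4.5(P − 33) + 43.
Solving gives Q = 286 with buyers paying 87 and suppliers receiving 54 (the 33 wedge).
ΔCS is the trapezoid between Q = 286 and Q = 313 of height 27: ½ · (313 + 286) · 27 = 8086.5.

Consumer surplus falls by 8086.5.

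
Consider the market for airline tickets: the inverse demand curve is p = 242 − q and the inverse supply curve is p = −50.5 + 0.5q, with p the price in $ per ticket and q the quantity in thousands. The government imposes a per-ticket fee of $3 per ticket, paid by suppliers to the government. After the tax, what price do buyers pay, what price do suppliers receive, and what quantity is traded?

Buyers pay $49; suppliers receive $46; quantity = 193.

Inverting to q(p) form: qd = 242 − p; qs = 2p + 101.
Without the tax, 242 − p = 2p + 101 gives 3p = 141, so p* = $47 and q* = 195.
With the tax collected from suppliers, supply shifts: qs = 2(p − 3) + 101.
Solving gives q = 193 with buyers paying $49 and suppliers receiving $46 (the $3 wedge).
The less price-elastic side of the market bears the larger share of a per-unit tax.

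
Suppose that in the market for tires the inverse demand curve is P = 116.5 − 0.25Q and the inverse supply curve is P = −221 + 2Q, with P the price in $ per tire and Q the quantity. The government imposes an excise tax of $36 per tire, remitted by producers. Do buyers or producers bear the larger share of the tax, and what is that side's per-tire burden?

Rewrite in direct form: Qd = 466 − 4P and Qs = 0.5P + 110.5.
Without the tax, 466 − 4P = 0.5P + 110.5 gives 4.5P = 355.5, so P* = $79 and Q* = 150.
With the tax collected from producers, supply shifts: Qs = 0.5(P − 36) + 110.5.
New equilibrium: buyers pay $83, producers receive $47, Q = 134. (Wedge: Pb − Ps = 36.)
Per-tire burden: buyers $4, producers $32.
Producers take the larger share because supply is less price-elastic here (demand slope 4 vs supply slope 0.5).
The less price-elastic side of the market bears the larger share of a per-unit tax.

Producers bear the larger share: $32 per tire.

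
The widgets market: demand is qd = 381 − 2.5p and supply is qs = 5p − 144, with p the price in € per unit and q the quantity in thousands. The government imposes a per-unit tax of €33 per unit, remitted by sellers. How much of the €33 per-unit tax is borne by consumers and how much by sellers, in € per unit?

Consumers bear €22 per unit; sellers bear €11 per unit.

Without the tax, 381 − 2.5p = 5p − 144 gives 7.5p = 525, so p* = €70 and q* = 206.
With the tax collected from sellers, supply shifts: qs = 5(p − 33) − 144.
New equilibrium: consumers pay €92, sellers receive €59, q = 151. (Wedge: pb − ps = 33.)
Burden on consumers: €22; on sellers: €11. (They sum to €33.)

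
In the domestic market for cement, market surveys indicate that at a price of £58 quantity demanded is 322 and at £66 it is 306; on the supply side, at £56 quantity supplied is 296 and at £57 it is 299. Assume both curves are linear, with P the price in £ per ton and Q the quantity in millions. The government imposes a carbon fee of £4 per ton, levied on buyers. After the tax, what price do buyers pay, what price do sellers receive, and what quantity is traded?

Buyers pay £64.4; sellers receive £60.4; quantity = 309.2.

Demand slope: (306 − 322)/(66 − 58) = -2, so Qd = 438 − 2P.
Supply slope: (299 − 296)/(57 − 56) = 3, so Qs = 3P + 128.
Without the tax, 438 − 2P = 3P + 128 gives 5P = 310, so P* = £62 and Q* = 314.
With the tax collected from buyers, demand (in seller-price terms) shifts: Qd = 438 − 2(P + 4).
Solving gives Q = 309.2 with buyers paying £64.4 and sellers receiving £60.4 (the £4 wedge).
The less price-elastic side of the market bears the larger share of a per-unit tax.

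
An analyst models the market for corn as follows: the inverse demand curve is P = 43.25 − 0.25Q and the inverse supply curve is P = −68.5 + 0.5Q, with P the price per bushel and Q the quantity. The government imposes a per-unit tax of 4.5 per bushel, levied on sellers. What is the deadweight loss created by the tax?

Rewrite in direct form: Qd = 173 − 4P and Qs = 2P + 137.
Without the tax, 173 − 4P = 2P + 137 gives 6P = 36, so P* = 6 and Q* = 149.
With the tax collected from sellers, supply shifts: Qs = 2(P − 4.5) + 137.
Solving gives Q = 143 with consumers paying 7.5 and sellers receiving 3 (the 4.5 wedge).
Quantity falls by |ΔQ| = |149 − 143| = 6.
DWL = ½ · t · |ΔQ| = ½ · 4.5 · 6 = 13.5.

Deadweight loss = 13.5.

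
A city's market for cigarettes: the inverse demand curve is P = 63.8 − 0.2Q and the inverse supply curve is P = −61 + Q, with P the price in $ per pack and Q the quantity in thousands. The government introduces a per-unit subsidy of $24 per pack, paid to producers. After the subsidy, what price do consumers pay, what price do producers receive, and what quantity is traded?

Consumers pay $39; producers receive $63; quantity = 124.

Rewrite in direct form: Qd = 319 − 5P and Qs = P + 61.
Before the subsidy: set 319 − 5P = P + 61 → P* = $43, Q* = 104.
With a per-unit subsidy paid to producers, each receives P + 24 per unit sold, so supply becomes Qs = (P + 24) + 61.
Solving gives Q = 124 with consumers paying $39 and producers receiving $63 (the $24 wedge).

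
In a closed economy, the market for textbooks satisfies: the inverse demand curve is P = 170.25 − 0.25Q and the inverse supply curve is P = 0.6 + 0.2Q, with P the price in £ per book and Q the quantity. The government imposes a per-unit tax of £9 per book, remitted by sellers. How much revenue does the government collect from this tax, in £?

Tax revenue = £3213.

Rewrite in direct form: Qd = 681 − 4P and Qs = 5P − 3.
Without the tax, 681 − 4P = 5P − 3 gives 9P = 684, so P* = £76 and Q* = 377.
With the tax collected from sellers, supply shifts: Qs = 5(P − 9) − 3.
New equilibrium: buyers pay £81, sellers receive £72, Q = 357. (Wedge: Pb − Ps = 9.)
Revenue = t · Q = 9 · 357 = £3213.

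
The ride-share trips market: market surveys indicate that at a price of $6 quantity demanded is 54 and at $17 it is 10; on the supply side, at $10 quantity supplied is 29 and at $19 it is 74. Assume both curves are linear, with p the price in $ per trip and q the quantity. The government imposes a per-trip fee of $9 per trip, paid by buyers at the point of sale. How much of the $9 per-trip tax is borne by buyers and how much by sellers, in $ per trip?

Demand slope: (10 − 54)/(17 − 6) = -4, so qd = 78 − 4p.
Supply slope: (74 − 29)/(19 − 10) = 5, so qs = 5p − 21.
Without the tax, 78 − 4p = 5p − 21 gives 9p = 99, so p* = $11 and q* = 34.
With the tax collected from buyers, demand (in seller-price terms) shifts: qd = 78 − 4(p + 9).
New equilibrium: buyers pay $16, sellers receive $7, q = 14. (Wedge: pb − ps = 9.)
Burden on buyers: $5; on sellers: $4. (They sum to $9.)
The less price-elastic side of the market bears the larger share of a per-unit tax.

Buyers bear $5 per trip; sellers bear $4 per trip.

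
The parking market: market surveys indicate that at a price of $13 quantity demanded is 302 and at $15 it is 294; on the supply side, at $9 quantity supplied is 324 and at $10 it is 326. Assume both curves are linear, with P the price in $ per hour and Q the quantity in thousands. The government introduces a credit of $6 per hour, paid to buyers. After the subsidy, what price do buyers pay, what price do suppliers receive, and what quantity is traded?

Demand slope: (294 − 302)/(15 − 13) = -4, so Qd = 354 − 4P.
Supply slope: (326 − 324)/(10 − 9) = 2, so Qs = 2P + 306.
Before the subsidy: set 354 − 4P = 2P + 306 → P* = $8, Q* = 322.
With a per-unit subsidy paid to buyers, each effectively pays P − 6, so demand becomes Qd = 354 − 4(P − 6).
Solving gives Q = 330 with buyers paying $6 and suppliers receiving $12 (the $6 wedge).

Buyers pay $6; suppliers receive $12; quantity = 330.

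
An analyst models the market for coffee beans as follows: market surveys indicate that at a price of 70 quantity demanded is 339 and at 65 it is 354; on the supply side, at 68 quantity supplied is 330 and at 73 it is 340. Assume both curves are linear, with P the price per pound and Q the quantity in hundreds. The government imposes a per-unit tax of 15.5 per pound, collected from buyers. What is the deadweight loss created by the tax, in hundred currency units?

Demand slope: (354 − 339)/(65 − 70) = -3, so Qd = 549 − 3P.
Supply slope: (340 − 330)/(73 − 68) = 2, so Qs = 2P + 194.
Before the tax: set 549 − 3P = 2P + 194 → P* = 71, Q* = 336.
With the tax collected from buyers, demand (in seller-price terms) shifts: Qd = 549 − 3(P + 15.5).
New equilibrium: buyers pay 77.2, producers receive 61.7, Q = 317.4. (Wedge: Pb − Ps = 15.5.)
Quantity falls by |ΔQ| = |336 − 317.4| = 18.6.
DWL = ½ · t · |ΔQ| = ½ · 15.5 · 18.6 = 144.15.

Deadweight loss = 144.15 hundred.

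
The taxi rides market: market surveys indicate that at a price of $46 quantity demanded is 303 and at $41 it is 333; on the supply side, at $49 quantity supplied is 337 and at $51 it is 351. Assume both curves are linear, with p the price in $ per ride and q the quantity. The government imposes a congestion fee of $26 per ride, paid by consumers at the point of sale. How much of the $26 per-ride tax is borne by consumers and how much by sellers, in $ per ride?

Consumers bear $14 per ride; sellers bear $12 per ride.

Demand slope: (333 − 303)/(41 − 46) = -6, so qd = 579 − 6p.
Supply slope: (351 − 337)/(51 − 49) = 7, so qs = 7p − 6.
Before the tax: set 579 − 6p = 7p − 6 → p* = $45, q* = 309.
With the tax collected from consumers, demand (in seller-price terms) shifts: qd = 579 − 6(p + 26).
New equilibrium: consumers pay $59, sellers receive $33, q = 225. (Wedge: pb − ps = 26.)
Burden on consumers: $14; on sellers: $12. (They sum to $26.)
The less price-elastic side of the market bears the larger share of a per-unit tax.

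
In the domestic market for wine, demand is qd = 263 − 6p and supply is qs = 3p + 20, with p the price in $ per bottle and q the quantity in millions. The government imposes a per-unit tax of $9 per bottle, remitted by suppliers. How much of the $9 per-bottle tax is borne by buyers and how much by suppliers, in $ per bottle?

Without the tax, 263 − 6p = 3p + 20 gives 9p = 243, so p* = $27 and q* = 101.
With the tax collected from suppliers, supply shifts: qs = 3(p − 9) + 20.
New equilibrium: buyers pay $30, suppliers receive $21, q = 83. (Wedge: pb − ps = 9.)
Burden on buyers: $3; on suppliers: $6. (They sum to $9.)
The less price-elastic side of the market bears the larger share of a per-unit tax.

Buyers bear $3 per bottle; suppliers bear $6 per bottle.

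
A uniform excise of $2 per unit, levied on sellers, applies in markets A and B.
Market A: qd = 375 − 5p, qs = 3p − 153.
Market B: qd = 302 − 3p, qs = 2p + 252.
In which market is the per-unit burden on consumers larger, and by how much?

Market A: pre-tax p* = $66, q* = 45; post-tax q = 41.25; per-unit burden on consumers = $0.75.
Market B: pre-tax p* = $10, q* = 272; post-tax q = 269.6; per-unit burden on consumers = $0.8.
Difference: $0.75 vs $0.8 → market B is larger by $0.05.

Market B, by $0.05.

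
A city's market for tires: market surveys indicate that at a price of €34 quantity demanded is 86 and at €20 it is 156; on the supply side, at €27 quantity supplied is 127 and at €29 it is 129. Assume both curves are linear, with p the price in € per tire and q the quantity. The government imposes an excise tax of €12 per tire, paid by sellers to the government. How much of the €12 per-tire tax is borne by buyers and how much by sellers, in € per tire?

Demand slope: (156 − 86)/(20 − 34) = -5, so qd = 256 − 5p.
Supply slope: (129 − 127)/(29 − 27) = 1, so qs = p + 100.
Without the tax, 256 − 5p = p + 100 gives 6p = 156, so p* = €26 and q* = 126.
With the tax collected from sellers, supply shifts: qs = (p − 12) + 100.
Solving gives q = 116 with buyers paying €28 and sellers receiving €16 (the €12 wedge).
Burden on buyers: €2; on sellers: €10. (They sum to €12.)
The less price-elastic side of the market bears the larger share of a per-unit tax.

Buyers bear €2 per tire; sellers bear €10 per tire.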